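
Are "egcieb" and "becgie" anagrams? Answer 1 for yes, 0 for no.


Strings: "egcieb", "becgie"
Sorted first:  bceegi
Sorted second: bceegi
Sorted forms match => anagrams

1


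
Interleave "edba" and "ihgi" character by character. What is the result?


Interleaving "edba" and "ihgi":
  Position 0: 'e' from first, 'i' from second => "ei"
  Position 1: 'd' from first, 'h' from second => "dh"
  Position 2: 'b' from first, 'g' from second => "bg"
  Position 3: 'a' from first, 'i' from second => "ai"
Result: eidhbgai

eidhbgai


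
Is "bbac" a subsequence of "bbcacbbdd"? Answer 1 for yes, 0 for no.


Check if "bbac" is a subsequence of "bbcacbbdd"
Greedy scan:
  Position 0 ('b'): matches sub[0] = 'b'
  Position 1 ('b'): matches sub[1] = 'b'
  Position 2 ('c'): no match needed
  Position 3 ('a'): matches sub[2] = 'a'
  Position 4 ('c'): matches sub[3] = 'c'
  Position 5 ('b'): no match needed
  Position 6 ('b'): no match needed
  Position 7 ('d'): no match needed
  Position 8 ('d'): no match needed
All 4 characters matched => is a subsequence

1


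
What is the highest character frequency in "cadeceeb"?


Input: cadeceeb
Character counts:
  'a': 1
  'b': 1
  'c': 2
  'd': 1
  'e': 3
Maximum frequency: 3

3


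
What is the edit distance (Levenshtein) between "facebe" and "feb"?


Computing edit distance: "facebe" -> "feb"
DP table:
           f    e    b
      0    1    2    3
  f   1    0    1    2
  a   2    1    1    2
  c   3    2    2    2
  e   4    3    2    3
  b   5    4    3    2
  e   6    5    4    3
Edit distance = dp[6][3] = 3

3


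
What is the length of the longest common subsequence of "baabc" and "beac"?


LCS of "baabc" and "beac"
DP table:
           b    e    a    c
      0    0    0    0    0
  b   0    1    1    1    1
  a   0    1    1    2    2
  a   0    1    1    2    2
  b   0    1    1    2    2
  c   0    1    1    2    3
LCS length = dp[5][4] = 3

3


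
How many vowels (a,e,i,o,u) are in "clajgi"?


Input: clajgi
Checking each character:
  'c' at position 0: consonant
  'l' at position 1: consonant
  'a' at position 2: vowel (running total: 1)
  'j' at position 3: consonant
  'g' at position 4: consonant
  'i' at position 5: vowel (running total: 2)
Total vowels: 2

2


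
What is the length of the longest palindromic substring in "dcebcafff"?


Input: "dcebcafff"
Checking substrings for palindromes:
  [6:9] "fff" (len 3) => palindrome
  [6:8] "ff" (len 2) => palindrome
  [7:9] "ff" (len 2) => palindrome
Longest palindromic substring: "fff" with length 3

3


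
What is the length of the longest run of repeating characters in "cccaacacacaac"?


Input: "cccaacacacaac"
Scanning for longest run:
  Position 1 ('c'): continues run of 'c', length=2
  Position 2 ('c'): continues run of 'c', length=3
  Position 3 ('a'): new char, reset run to 1
  Position 4 ('a'): continues run of 'a', length=2
  Position 5 ('c'): new char, reset run to 1
  Position 6 ('a'): new char, reset run to 1
  Position 7 ('c'): new char, reset run to 1
  Position 8 ('a'): new char, reset run to 1
  Position 9 ('c'): new char, reset run to 1
  Position 10 ('a'): new char, reset run to 1
  Position 11 ('a'): continues run of 'a', length=2
  Position 12 ('c'): new char, reset run to 1
Longest run: 'c' with length 3

3


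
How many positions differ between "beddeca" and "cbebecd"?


Comparing "beddeca" and "cbebecd" position by position:
  Position 0: 'b' vs 'c' => DIFFER
  Position 1: 'e' vs 'b' => DIFFER
  Position 2: 'd' vs 'e' => DIFFER
  Position 3: 'd' vs 'b' => DIFFER
  Position 4: 'e' vs 'e' => same
  Position 5: 'c' vs 'c' => same
  Position 6: 'a' vs 'd' => DIFFER
Positions that differ: 5

5


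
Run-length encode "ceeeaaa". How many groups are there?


Input: ceeeaaa
Scanning for consecutive runs:
  Group 1: 'c' x 1 (positions 0-0)
  Group 2: 'e' x 3 (positions 1-3)
  Group 3: 'a' x 3 (positions 4-6)
Total groups: 3

3


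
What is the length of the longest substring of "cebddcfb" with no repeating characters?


Input: "cebddcfb"
Sliding window (track last position of each char):
  Position 0 ('c'): window [0,0] length 1 -- new best
  Position 1 ('e'): window [0,1] length 2 -- new best
  Position 2 ('b'): window [0,2] length 3 -- new best
  Position 3 ('d'): window [0,3] length 4 -- new best
  Position 4 ('d'): repeat (last at 3), move window start to 4
  Position 4 ('d'): window [4,4] length 1
  Position 5 ('c'): window [4,5] length 2
  Position 6 ('f'): window [4,6] length 3
  Position 7 ('b'): window [4,7] length 4
Longest substring with no repeats: "cebd" with length 4

4


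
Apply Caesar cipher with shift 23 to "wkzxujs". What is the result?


Caesar cipher: shift "wkzxujs" by 23
  'w' (pos 22) + 23 = pos 19 = 't'
  'k' (pos 10) + 23 = pos 7 = 'h'
  'z' (pos 25) + 23 = pos 22 = 'w'
  'x' (pos 23) + 23 = pos 20 = 'u'
  'u' (pos 20) + 23 = pos 17 = 'r'
  'j' (pos 9) + 23 = pos 6 = 'g'
  's' (pos 18) + 23 = pos 15 = 'p'
Result: thwurgp

thwurgp


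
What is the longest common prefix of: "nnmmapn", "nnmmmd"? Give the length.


Words: nnmmapn, nnmmmd
  Position 0: all 'n' => match
  Position 1: all 'n' => match
  Position 2: all 'm' => match
  Position 3: all 'm' => match
  Position 4: ('a', 'm') => mismatch, stop
LCP = "nnmm" (length 4)

4


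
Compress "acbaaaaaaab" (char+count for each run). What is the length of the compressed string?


Input: acbaaaaaaab
Runs:
  'a' x 1 => "a1"
  'c' x 1 => "c1"
  'b' x 1 => "b1"
  'a' x 7 => "a7"
  'b' x 1 => "b1"
Compressed: "a1c1b1a7b1"
Compressed length: 10

10


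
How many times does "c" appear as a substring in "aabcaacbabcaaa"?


Searching for "c" in "aabcaacbabcaaa"
Scanning each position:
  Position 0: "a" => no
  Position 1: "a" => no
  Position 2: "b" => no
  Position 3: "c" => MATCH
  Position 4: "a" => no
  Position 5: "a" => no
  Position 6: "c" => MATCH
  Position 7: "b" => no
  Position 8: "a" => no
  Position 9: "b" => no
  Position 10: "c" => MATCH
  Position 11: "a" => no
  Position 12: "a" => no
  Position 13: "a" => no
Total occurrences: 3

3


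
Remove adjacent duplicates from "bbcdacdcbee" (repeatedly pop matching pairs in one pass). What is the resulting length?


Input: bbcdacdcbee
Stack-based adjacent duplicate removal:
  Read 'b': push. Stack: b
  Read 'b': matches stack top 'b' => pop. Stack: (empty)
  Read 'c': push. Stack: c
  Read 'd': push. Stack: cd
  Read 'a': push. Stack: cda
  Read 'c': push. Stack: cdac
  Read 'd': push. Stack: cdacd
  Read 'c': push. Stack: cdacdc
  Read 'b': push. Stack: cdacdcb
  Read 'e': push. Stack: cdacdcbe
  Read 'e': matches stack top 'e' => pop. Stack: cdacdcb
Final stack: "cdacdcb" (length 7)

7


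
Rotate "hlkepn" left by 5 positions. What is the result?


Input: "hlkepn", rotate left by 5
First 5 characters: "hlkep"
Remaining characters: "n"
Concatenate remaining + first: "n" + "hlkep" = "nhlkep"

nhlkep


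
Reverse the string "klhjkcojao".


Input: klhjkcojao
Reading characters right to left:
  Position 9: 'o'
  Position 8: 'a'
  Position 7: 'j'
  Position 6: 'o'
  Position 5: 'c'
  Position 4: 'k'
  Position 3: 'j'
  Position 2: 'h'
  Position 1: 'l'
  Position 0: 'k'
Reversed: oajockjhlk

oajockjhlk


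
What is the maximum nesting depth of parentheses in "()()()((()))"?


Input: "()()()((()))"
Tracking depth:
  Position 0 '(': depth becomes 1
  Position 1 ')': depth becomes 0
  Position 2 '(': depth becomes 1
  Position 3 ')': depth becomes 0
  Position 4 '(': depth becomes 1
  Position 5 ')': depth becomes 0
  Position 6 '(': depth becomes 1
  Position 7 '(': depth becomes 2
  Position 8 '(': depth becomes 3
  Position 9 ')': depth becomes 2
  Position 10 ')': depth becomes 1
  Position 11 ')': depth becomes 0
Maximum depth reached: 3

3


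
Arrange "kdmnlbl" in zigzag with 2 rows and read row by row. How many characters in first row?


Zigzag "kdmnlbl" into 2 rows:
Placing characters:
  'k' => row 0
  'd' => row 1
  'm' => row 0
  'n' => row 1
  'l' => row 0
  'b' => row 1
  'l' => row 0
Rows:
  Row 0: "kmll"
  Row 1: "dnb"
First row length: 4

4


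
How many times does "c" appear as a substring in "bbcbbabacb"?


Searching for "c" in "bbcbbabacb"
Scanning each position:
  Position 0: "b" => no
  Position 1: "b" => no
  Position 2: "c" => MATCH
  Position 3: "b" => no
  Position 4: "b" => no
  Position 5: "a" => no
  Position 6: "b" => no
  Position 7: "a" => no
  Position 8: "c" => MATCH
  Position 9: "b" => no
Total occurrences: 2

2


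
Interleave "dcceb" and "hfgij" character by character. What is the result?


Interleaving "dcceb" and "hfgij":
  Position 0: 'd' from first, 'h' from second => "dh"
  Position 1: 'c' from first, 'f' from second => "cf"
  Position 2: 'c' from first, 'g' from second => "cg"
  Position 3: 'e' from first, 'i' from second => "ei"
  Position 4: 'b' from first, 'j' from second => "bj"
Result: dhcfcgeibj

dhcfcgeibj


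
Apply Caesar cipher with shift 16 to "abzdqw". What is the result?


Caesar cipher: shift "abzdqw" by 16
  'a' (pos 0) + 16 = pos 16 = 'q'
  'b' (pos 1) + 16 = pos 17 = 'r'
  'z' (pos 25) + 16 = pos 15 = 'p'
  'd' (pos 3) + 16 = pos 19 = 't'
  'q' (pos 16) + 16 = pos 6 = 'g'
  'w' (pos 22) + 16 = pos 12 = 'm'
Result: qrptgm

qrptgm


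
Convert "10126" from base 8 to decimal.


Input: "10126" in base 8
Positional expansion:
  Digit '1' (value 1) x 8^4 = 4096
  Digit '0' (value 0) x 8^3 = 0
  Digit '1' (value 1) x 8^2 = 64
  Digit '2' (value 2) x 8^1 = 16
  Digit '6' (value 6) x 8^0 = 6
Sum = 4182

4182


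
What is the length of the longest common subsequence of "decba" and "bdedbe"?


LCS of "decba" and "bdedbe"
DP table:
           b    d    e    d    b    e
      0    0    0    0    0    0    0
  d   0    0    1    1    1    1    1
  e   0    0    1    2    2    2    2
  c   0    0    1    2    2    2    2
  b   0    1    1    2    2    3    3
  a   0    1    1    2    2    3    3
LCS length = dp[5][6] = 3

3


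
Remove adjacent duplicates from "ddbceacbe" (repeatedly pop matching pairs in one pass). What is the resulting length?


Input: ddbceacbe
Stack-based adjacent duplicate removal:
  Read 'd': push. Stack: d
  Read 'd': matches stack top 'd' => pop. Stack: (empty)
  Read 'b': push. Stack: b
  Read 'c': push. Stack: bc
  Read 'e': push. Stack: bce
  Read 'a': push. Stack: bcea
  Read 'c': push. Stack: bceac
  Read 'b': push. Stack: bceacb
  Read 'e': push. Stack: bceacbe
Final stack: "bceacbe" (length 7)

7


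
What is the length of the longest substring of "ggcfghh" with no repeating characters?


Input: "ggcfghh"
Sliding window (track last position of each char):
  Position 0 ('g'): window [0,0] length 1 -- new best
  Position 1 ('g'): repeat (last at 0), move window start to 1
  Position 1 ('g'): window [1,1] length 1
  Position 2 ('c'): window [1,2] length 2 -- new best
  Position 3 ('f'): window [1,3] length 3 -- new best
  Position 4 ('g'): repeat (last at 1), move window start to 2
  Position 4 ('g'): window [2,4] length 3
  Position 5 ('h'): window [2,5] length 4 -- new best
  Position 6 ('h'): repeat (last at 5), move window start to 6
  Position 6 ('h'): window [6,6] length 1
Longest substring with no repeats: "cfgh" with length 4

4


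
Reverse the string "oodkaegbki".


Input: oodkaegbki
Reading characters right to left:
  Position 9: 'i'
  Position 8: 'k'
  Position 7: 'b'
  Position 6: 'g'
  Position 5: 'e'
  Position 4: 'a'
  Position 3: 'k'
  Position 2: 'd'
  Position 1: 'o'
  Position 0: 'o'
Reversed: ikbgeakdoo

ikbgeakdoo


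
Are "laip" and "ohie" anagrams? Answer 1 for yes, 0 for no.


Strings: "laip", "ohie"
Sorted first:  ailp
Sorted second: ehio
Differ at position 0: 'a' vs 'e' => not anagrams

0


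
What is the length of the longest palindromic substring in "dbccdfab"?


Input: "dbccdfab"
Checking substrings for palindromes:
  [2:4] "cc" (len 2) => palindrome
Longest palindromic substring: "cc" with length 2

2


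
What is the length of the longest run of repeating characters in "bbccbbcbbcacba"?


Input: "bbccbbcbbcacba"
Scanning for longest run:
  Position 1 ('b'): continues run of 'b', length=2
  Position 2 ('c'): new char, reset run to 1
  Position 3 ('c'): continues run of 'c', length=2
  Position 4 ('b'): new char, reset run to 1
  Position 5 ('b'): continues run of 'b', length=2
  Position 6 ('c'): new char, reset run to 1
  Position 7 ('b'): new char, reset run to 1
  Position 8 ('b'): continues run of 'b', length=2
  Position 9 ('c'): new char, reset run to 1
  Position 10 ('a'): new char, reset run to 1
  Position 11 ('c'): new char, reset run to 1
  Position 12 ('b'): new char, reset run to 1
  Position 13 ('a'): new char, reset run to 1
Longest run: 'b' with length 2

2


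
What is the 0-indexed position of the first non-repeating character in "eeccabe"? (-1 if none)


Input: eeccabe
Character frequencies:
  'a': 1
  'b': 1
  'c': 2
  'e': 3
Scanning left to right for freq == 1:
  Position 0 ('e'): freq=3, skip
  Position 1 ('e'): freq=3, skip
  Position 2 ('c'): freq=2, skip
  Position 3 ('c'): freq=2, skip
  Position 4 ('a'): unique! => answer = 4

4


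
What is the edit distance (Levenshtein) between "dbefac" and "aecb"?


Computing edit distance: "dbefac" -> "aecb"
DP table:
           a    e    c    b
      0    1    2    3    4
  d   1    1    2    3    4
  b   2    2    2    3    3
  e   3    3    2    3    4
  f   4    4    3    3    4
  a   5    4    4    4    4
  c   6    5    5    4    5
Edit distance = dp[6][4] = 5

5


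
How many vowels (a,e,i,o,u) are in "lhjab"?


Input: lhjab
Checking each character:
  'l' at position 0: consonant
  'h' at position 1: consonant
  'j' at position 2: consonant
  'a' at position 3: vowel (running total: 1)
  'b' at position 4: consonant
Total vowels: 1

1


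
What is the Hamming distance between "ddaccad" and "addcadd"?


Comparing "ddaccad" and "addcadd" position by position:
  Position 0: 'd' vs 'a' => differ
  Position 1: 'd' vs 'd' => same
  Position 2: 'a' vs 'd' => differ
  Position 3: 'c' vs 'c' => same
  Position 4: 'c' vs 'a' => differ
  Position 5: 'a' vs 'd' => differ
  Position 6: 'd' vs 'd' => same
Total differences (Hamming distance): 4

4


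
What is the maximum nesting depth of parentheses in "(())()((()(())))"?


Input: "(())()((()(())))"
Tracking depth:
  Position 0 '(': depth becomes 1
  Position 1 '(': depth becomes 2
  Position 2 ')': depth becomes 1
  Position 3 ')': depth becomes 0
  Position 4 '(': depth becomes 1
  Position 5 ')': depth becomes 0
  Position 6 '(': depth becomes 1
  Position 7 '(': depth becomes 2
  Position 8 '(': depth becomes 3
  Position 9 ')': depth becomes 2
  Position 10 '(': depth becomes 3
  Position 11 '(': depth becomes 4
  Position 12 ')': depth becomes 3
  Position 13 ')': depth becomes 2
  Position 14 ')': depth becomes 1
  Position 15 ')': depth becomes 0
Maximum depth reached: 4

4


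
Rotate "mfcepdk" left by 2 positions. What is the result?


Input: "mfcepdk", rotate left by 2
First 2 characters: "mf"
Remaining characters: "cepdk"
Concatenate remaining + first: "cepdk" + "mf" = "cepdkmf"

cepdkmf


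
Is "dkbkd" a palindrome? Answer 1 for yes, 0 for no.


Input: dkbkd
Reversed: dkbkd
  Compare pos 0 ('d') with pos 4 ('d'): match
  Compare pos 1 ('k') with pos 3 ('k'): match
Result: palindrome

1


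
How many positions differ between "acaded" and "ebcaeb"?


Comparing "acaded" and "ebcaeb" position by position:
  Position 0: 'a' vs 'e' => DIFFER
  Position 1: 'c' vs 'b' => DIFFER
  Position 2: 'a' vs 'c' => DIFFER
  Position 3: 'd' vs 'a' => DIFFER
  Position 4: 'e' vs 'e' => same
  Position 5: 'd' vs 'b' => DIFFER
Positions that differ: 5

5


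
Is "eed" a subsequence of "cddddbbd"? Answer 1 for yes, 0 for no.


Check if "eed" is a subsequence of "cddddbbd"
Greedy scan:
  Position 0 ('c'): no match needed
  Position 1 ('d'): no match needed
  Position 2 ('d'): no match needed
  Position 3 ('d'): no match needed
  Position 4 ('d'): no match needed
  Position 5 ('b'): no match needed
  Position 6 ('b'): no match needed
  Position 7 ('d'): no match needed
Only matched 0/3 characters => not a subsequence

0


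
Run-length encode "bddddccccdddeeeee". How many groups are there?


Input: bddddccccdddeeeee
Scanning for consecutive runs:
  Group 1: 'b' x 1 (positions 0-0)
  Group 2: 'd' x 4 (positions 1-4)
  Group 3: 'c' x 4 (positions 5-8)
  Group 4: 'd' x 3 (positions 9-11)
  Group 5: 'e' x 5 (positions 12-16)
Total groups: 5

5


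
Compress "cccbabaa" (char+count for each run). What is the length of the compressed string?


Input: cccbabaa
Runs:
  'c' x 3 => "c3"
  'b' x 1 => "b1"
  'a' x 1 => "a1"
  'b' x 1 => "b1"
  'a' x 2 => "a2"
Compressed: "c3b1a1b1a2"
Compressed length: 10

10


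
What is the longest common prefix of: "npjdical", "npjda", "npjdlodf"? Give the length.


Words: npjdical, npjda, npjdlodf
  Position 0: all 'n' => match
  Position 1: all 'p' => match
  Position 2: all 'j' => match
  Position 3: all 'd' => match
  Position 4: ('i', 'a', 'l') => mismatch, stop
LCP = "npjd" (length 4)

4


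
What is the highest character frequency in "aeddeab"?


Input: aeddeab
Character counts:
  'a': 2
  'b': 1
  'd': 2
  'e': 2
Maximum frequency: 2

2


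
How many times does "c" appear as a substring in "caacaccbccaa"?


Searching for "c" in "caacaccbccaa"
Scanning each position:
  Position 0: "c" => MATCH
  Position 1: "a" => no
  Position 2: "a" => no
  Position 3: "c" => MATCH
  Position 4: "a" => no
  Position 5: "c" => MATCH
  Position 6: "c" => MATCH
  Position 7: "b" => no
  Position 8: "c" => MATCH
  Position 9: "c" => MATCH
  Position 10: "a" => no
  Position 11: "a" => no
Total occurrences: 6

6


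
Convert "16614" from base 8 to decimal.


Input: "16614" in base 8
Positional expansion:
  Digit '1' (value 1) x 8^4 = 4096
  Digit '6' (value 6) x 8^3 = 3072
  Digit '6' (value 6) x 8^2 = 384
  Digit '1' (value 1) x 8^1 = 8
  Digit '4' (value 4) x 8^0 = 4
Sum = 7564

7564


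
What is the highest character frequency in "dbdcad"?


Input: dbdcad
Character counts:
  'a': 1
  'b': 1
  'c': 1
  'd': 3
Maximum frequency: 3

3


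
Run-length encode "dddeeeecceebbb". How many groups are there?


Input: dddeeeecceebbb
Scanning for consecutive runs:
  Group 1: 'd' x 3 (positions 0-2)
  Group 2: 'e' x 4 (positions 3-6)
  Group 3: 'c' x 2 (positions 7-8)
  Group 4: 'e' x 2 (positions 9-10)
  Group 5: 'b' x 3 (positions 11-13)
Total groups: 5

5


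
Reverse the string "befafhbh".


Input: befafhbh
Reading characters right to left:
  Position 7: 'h'
  Position 6: 'b'
  Position 5: 'h'
  Position 4: 'f'
  Position 3: 'a'
  Position 2: 'f'
  Position 1: 'e'
  Position 0: 'b'
Reversed: hbhfafeb

hbhfafeb


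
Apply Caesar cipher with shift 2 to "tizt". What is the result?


Caesar cipher: shift "tizt" by 2
  't' (pos 19) + 2 = pos 21 = 'v'
  'i' (pos 8) + 2 = pos 10 = 'k'
  'z' (pos 25) + 2 = pos 1 = 'b'
  't' (pos 19) + 2 = pos 21 = 'v'
Result: vkbv

vkbv


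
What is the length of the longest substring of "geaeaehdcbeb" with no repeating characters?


Input: "geaeaehdcbeb"
Sliding window (track last position of each char):
  Position 0 ('g'): window [0,0] length 1 -- new best
  Position 1 ('e'): window [0,1] length 2 -- new best
  Position 2 ('a'): window [0,2] length 3 -- new best
  Position 3 ('e'): repeat (last at 1), move window start to 2
  Position 3 ('e'): window [2,3] length 2
  Position 4 ('a'): repeat (last at 2), move window start to 3
  Position 4 ('a'): window [3,4] length 2
  Position 5 ('e'): repeat (last at 3), move window start to 4
  Position 5 ('e'): window [4,5] length 2
  Position 6 ('h'): window [4,6] length 3
  Position 7 ('d'): window [4,7] length 4 -- new best
  Position 8 ('c'): window [4,8] length 5 -- new best
  Position 9 ('b'): window [4,9] length 6 -- new best
  Position 10 ('e'): repeat (last at 5), move window start to 6
  Position 10 ('e'): window [6,10] length 5
  Position 11 ('b'): repeat (last at 9), move window start to 10
  Position 11 ('b'): window [10,11] length 2
Longest substring with no repeats: "aehdcb" with length 6

6


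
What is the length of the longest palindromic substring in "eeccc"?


Input: "eeccc"
Checking substrings for palindromes:
  [2:5] "ccc" (len 3) => palindrome
  [0:2] "ee" (len 2) => palindrome
  [2:4] "cc" (len 2) => palindrome
  [3:5] "cc" (len 2) => palindrome
Longest palindromic substring: "ccc" with length 3

3


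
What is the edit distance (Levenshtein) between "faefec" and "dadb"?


Computing edit distance: "faefec" -> "dadb"
DP table:
           d    a    d    b
      0    1    2    3    4
  f   1    1    2    3    4
  a   2    2    1    2    3
  e   3    3    2    2    3
  f   4    4    3    3    3
  e   5    5    4    4    4
  c   6    6    5    5    5
Edit distance = dp[6][4] = 5

5


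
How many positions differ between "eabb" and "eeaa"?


Comparing "eabb" and "eeaa" position by position:
  Position 0: 'e' vs 'e' => same
  Position 1: 'a' vs 'e' => DIFFER
  Position 2: 'b' vs 'a' => DIFFER
  Position 3: 'b' vs 'a' => DIFFER
Positions that differ: 3

3


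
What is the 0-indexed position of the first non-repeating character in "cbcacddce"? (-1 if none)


Input: cbcacddce
Character frequencies:
  'a': 1
  'b': 1
  'c': 4
  'd': 2
  'e': 1
Scanning left to right for freq == 1:
  Position 0 ('c'): freq=4, skip
  Position 1 ('b'): unique! => answer = 1

1


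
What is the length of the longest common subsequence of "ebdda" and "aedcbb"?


LCS of "ebdda" and "aedcbb"
DP table:
           a    e    d    c    b    b
      0    0    0    0    0    0    0
  e   0    0    1    1    1    1    1
  b   0    0    1    1    1    2    2
  d   0    0    1    2    2    2    2
  d   0    0    1    2    2    2    2
  a   0    1    1    2    2    2    2
LCS length = dp[5][6] = 2

2


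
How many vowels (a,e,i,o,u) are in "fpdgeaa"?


Input: fpdgeaa
Checking each character:
  'f' at position 0: consonant
  'p' at position 1: consonant
  'd' at position 2: consonant
  'g' at position 3: consonant
  'e' at position 4: vowel (running total: 1)
  'a' at position 5: vowel (running total: 2)
  'a' at position 6: vowel (running total: 3)
Total vowels: 3

3


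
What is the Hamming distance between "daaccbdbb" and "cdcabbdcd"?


Comparing "daaccbdbb" and "cdcabbdcd" position by position:
  Position 0: 'd' vs 'c' => differ
  Position 1: 'a' vs 'd' => differ
  Position 2: 'a' vs 'c' => differ
  Position 3: 'c' vs 'a' => differ
  Position 4: 'c' vs 'b' => differ
  Position 5: 'b' vs 'b' => same
  Position 6: 'd' vs 'd' => same
  Position 7: 'b' vs 'c' => differ
  Position 8: 'b' vs 'd' => differ
Total differences (Hamming distance): 7

7


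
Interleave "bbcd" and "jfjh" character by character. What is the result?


Interleaving "bbcd" and "jfjh":
  Position 0: 'b' from first, 'j' from second => "bj"
  Position 1: 'b' from first, 'f' from second => "bf"
  Position 2: 'c' from first, 'j' from second => "cj"
  Position 3: 'd' from first, 'h' from second => "dh"
Result: bjbfcjdh

bjbfcjdh


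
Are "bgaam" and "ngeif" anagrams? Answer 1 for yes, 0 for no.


Strings: "bgaam", "ngeif"
Sorted first:  aabgm
Sorted second: efgin
Differ at position 0: 'a' vs 'e' => not anagrams

0


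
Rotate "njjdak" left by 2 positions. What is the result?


Input: "njjdak", rotate left by 2
First 2 characters: "nj"
Remaining characters: "jdak"
Concatenate remaining + first: "jdak" + "nj" = "jdaknj"

jdaknj


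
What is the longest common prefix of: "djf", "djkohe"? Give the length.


Words: djf, djkohe
  Position 0: all 'd' => match
  Position 1: all 'j' => match
  Position 2: ('f', 'k') => mismatch, stop
LCP = "dj" (length 2)

2


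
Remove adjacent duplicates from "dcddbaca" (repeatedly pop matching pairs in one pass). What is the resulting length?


Input: dcddbaca
Stack-based adjacent duplicate removal:
  Read 'd': push. Stack: d
  Read 'c': push. Stack: dc
  Read 'd': push. Stack: dcd
  Read 'd': matches stack top 'd' => pop. Stack: dc
  Read 'b': push. Stack: dcb
  Read 'a': push. Stack: dcba
  Read 'c': push. Stack: dcbac
  Read 'a': push. Stack: dcbaca
Final stack: "dcbaca" (length 6)

6


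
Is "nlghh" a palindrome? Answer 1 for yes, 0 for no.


Input: nlghh
Reversed: hhgln
  Compare pos 0 ('n') with pos 4 ('h'): MISMATCH
  Compare pos 1 ('l') with pos 3 ('h'): MISMATCH
Result: not a palindrome

0


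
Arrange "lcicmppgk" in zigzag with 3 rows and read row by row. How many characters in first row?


Zigzag "lcicmppgk" into 3 rows:
Placing characters:
  'l' => row 0
  'c' => row 1
  'i' => row 2
  'c' => row 1
  'm' => row 0
  'p' => row 1
  'p' => row 2
  'g' => row 1
  'k' => row 0
Rows:
  Row 0: "lmk"
  Row 1: "ccpg"
  Row 2: "ip"
First row length: 3

3


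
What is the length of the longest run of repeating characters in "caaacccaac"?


Input: "caaacccaac"
Scanning for longest run:
  Position 1 ('a'): new char, reset run to 1
  Position 2 ('a'): continues run of 'a', length=2
  Position 3 ('a'): continues run of 'a', length=3
  Position 4 ('c'): new char, reset run to 1
  Position 5 ('c'): continues run of 'c', length=2
  Position 6 ('c'): continues run of 'c', length=3
  Position 7 ('a'): new char, reset run to 1
  Position 8 ('a'): continues run of 'a', length=2
  Position 9 ('c'): new char, reset run to 1
Longest run: 'a' with length 3

3


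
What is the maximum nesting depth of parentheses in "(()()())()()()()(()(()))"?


Input: "(()()())()()()()(()(()))"
Tracking depth:
  Position 0 '(': depth becomes 1
  Position 1 '(': depth becomes 2
  Position 2 ')': depth becomes 1
  Position 3 '(': depth becomes 2
  Position 4 ')': depth becomes 1
  Position 5 '(': depth becomes 2
  Position 6 ')': depth becomes 1
  Position 7 ')': depth becomes 0
  Position 8 '(': depth becomes 1
  Position 9 ')': depth becomes 0
  Position 10 '(': depth becomes 1
  Position 11 ')': depth becomes 0
  Position 12 '(': depth becomes 1
  Position 13 ')': depth becomes 0
  Position 14 '(': depth becomes 1
  Position 15 ')': depth becomes 0
  Position 16 '(': depth becomes 1
  Position 17 '(': depth becomes 2
  Position 18 ')': depth becomes 1
  Position 19 '(': depth becomes 2
  Position 20 '(': depth becomes 3
  Position 21 ')': depth becomes 2
  Position 22 ')': depth becomes 1
  Position 23 ')': depth becomes 0
Maximum depth reached: 3

3


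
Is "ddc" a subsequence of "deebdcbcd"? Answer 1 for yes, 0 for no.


Check if "ddc" is a subsequence of "deebdcbcd"
Greedy scan:
  Position 0 ('d'): matches sub[0] = 'd'
  Position 1 ('e'): no match needed
  Position 2 ('e'): no match needed
  Position 3 ('b'): no match needed
  Position 4 ('d'): matches sub[1] = 'd'
  Position 5 ('c'): matches sub[2] = 'c'
  Position 6 ('b'): no match needed
  Position 7 ('c'): no match needed
  Position 8 ('d'): no match needed
All 3 characters matched => is a subsequence

1


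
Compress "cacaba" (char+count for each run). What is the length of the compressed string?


Input: cacaba
Runs:
  'c' x 1 => "c1"
  'a' x 1 => "a1"
  'c' x 1 => "c1"
  'a' x 1 => "a1"
  'b' x 1 => "b1"
  'a' x 1 => "a1"
Compressed: "c1a1c1a1b1a1"
Compressed length: 12

12


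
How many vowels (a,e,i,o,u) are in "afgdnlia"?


Input: afgdnlia
Checking each character:
  'a' at position 0: vowel (running total: 1)
  'f' at position 1: consonant
  'g' at position 2: consonant
  'd' at position 3: consonant
  'n' at position 4: consonant
  'l' at position 5: consonant
  'i' at position 6: vowel (running total: 2)
  'a' at position 7: vowel (running total: 3)
Total vowels: 3

3


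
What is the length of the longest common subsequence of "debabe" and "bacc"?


LCS of "debabe" and "bacc"
DP table:
           b    a    c    c
      0    0    0    0    0
  d   0    0    0    0    0
  e   0    0    0    0    0
  b   0    1    1    1    1
  a   0    1    2    2    2
  b   0    1    2    2    2
  e   0    1    2    2    2
LCS length = dp[6][4] = 2

2


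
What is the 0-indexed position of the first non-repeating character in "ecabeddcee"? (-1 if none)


Input: ecabeddcee
Character frequencies:
  'a': 1
  'b': 1
  'c': 2
  'd': 2
  'e': 4
Scanning left to right for freq == 1:
  Position 0 ('e'): freq=4, skip
  Position 1 ('c'): freq=2, skip
  Position 2 ('a'): unique! => answer = 2

2


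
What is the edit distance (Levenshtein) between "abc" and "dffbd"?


Computing edit distance: "abc" -> "dffbd"
DP table:
           d    f    f    b    d
      0    1    2    3    4    5
  a   1    1    2    3    4    5
  b   2    2    2    3    3    4
  c   3    3    3    3    4    4
Edit distance = dp[3][5] = 4

4


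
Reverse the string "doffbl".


Input: doffbl
Reading characters right to left:
  Position 5: 'l'
  Position 4: 'b'
  Position 3: 'f'
  Position 2: 'f'
  Position 1: 'o'
  Position 0: 'd'
Reversed: lbffod

lbffod


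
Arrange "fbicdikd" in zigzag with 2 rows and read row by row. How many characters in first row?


Zigzag "fbicdikd" into 2 rows:
Placing characters:
  'f' => row 0
  'b' => row 1
  'i' => row 0
  'c' => row 1
  'd' => row 0
  'i' => row 1
  'k' => row 0
  'd' => row 1
Rows:
  Row 0: "fidk"
  Row 1: "bcid"
First row length: 4

4


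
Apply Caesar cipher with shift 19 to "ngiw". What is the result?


Caesar cipher: shift "ngiw" by 19
  'n' (pos 13) + 19 = pos 6 = 'g'
  'g' (pos 6) + 19 = pos 25 = 'z'
  'i' (pos 8) + 19 = pos 1 = 'b'
  'w' (pos 22) + 19 = pos 15 = 'p'
Result: gzbp

gzbp


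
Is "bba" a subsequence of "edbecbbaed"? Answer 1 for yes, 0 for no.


Check if "bba" is a subsequence of "edbecbbaed"
Greedy scan:
  Position 0 ('e'): no match needed
  Position 1 ('d'): no match needed
  Position 2 ('b'): matches sub[0] = 'b'
  Position 3 ('e'): no match needed
  Position 4 ('c'): no match needed
  Position 5 ('b'): matches sub[1] = 'b'
  Position 6 ('b'): no match needed
  Position 7 ('a'): matches sub[2] = 'a'
  Position 8 ('e'): no match needed
  Position 9 ('d'): no match needed
All 3 characters matched => is a subsequence

1


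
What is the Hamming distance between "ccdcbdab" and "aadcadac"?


Comparing "ccdcbdab" and "aadcadac" position by position:
  Position 0: 'c' vs 'a' => differ
  Position 1: 'c' vs 'a' => differ
  Position 2: 'd' vs 'd' => same
  Position 3: 'c' vs 'c' => same
  Position 4: 'b' vs 'a' => differ
  Position 5: 'd' vs 'd' => same
  Position 6: 'a' vs 'a' => same
  Position 7: 'b' vs 'c' => differ
Total differences (Hamming distance): 4

4


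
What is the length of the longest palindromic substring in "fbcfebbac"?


Input: "fbcfebbac"
Checking substrings for palindromes:
  [5:7] "bb" (len 2) => palindrome
Longest palindromic substring: "bb" with length 2

2


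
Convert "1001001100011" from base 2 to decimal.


Input: "1001001100011" in base 2
Positional expansion:
  Digit '1' (value 1) x 2^12 = 4096
  Digit '0' (value 0) x 2^11 = 0
  Digit '0' (value 0) x 2^10 = 0
  Digit '1' (value 1) x 2^9 = 512
  Digit '0' (value 0) x 2^8 = 0
  Digit '0' (value 0) x 2^7 = 0
  Digit '1' (value 1) x 2^6 = 64
  Digit '1' (value 1) x 2^5 = 32
  Digit '0' (value 0) x 2^4 = 0
  Digit '0' (value 0) x 2^3 = 0
  Digit '0' (value 0) x 2^2 = 0
  Digit '1' (value 1) x 2^1 = 2
  Digit '1' (value 1) x 2^0 = 1
Sum = 4707

4707


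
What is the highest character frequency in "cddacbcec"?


Input: cddacbcec
Character counts:
  'a': 1
  'b': 1
  'c': 4
  'd': 2
  'e': 1
Maximum frequency: 4

4


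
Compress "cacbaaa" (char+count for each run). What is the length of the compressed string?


Input: cacbaaa
Runs:
  'c' x 1 => "c1"
  'a' x 1 => "a1"
  'c' x 1 => "c1"
  'b' x 1 => "b1"
  'a' x 3 => "a3"
Compressed: "c1a1c1b1a3"
Compressed length: 10

10


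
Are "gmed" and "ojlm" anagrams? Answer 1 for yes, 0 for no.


Strings: "gmed", "ojlm"
Sorted first:  degm
Sorted second: jlmo
Differ at position 0: 'd' vs 'j' => not anagrams

0


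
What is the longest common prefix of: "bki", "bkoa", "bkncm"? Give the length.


Words: bki, bkoa, bkncm
  Position 0: all 'b' => match
  Position 1: all 'k' => match
  Position 2: ('i', 'o', 'n') => mismatch, stop
LCP = "bk" (length 2)

2


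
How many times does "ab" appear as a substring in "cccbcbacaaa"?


Searching for "ab" in "cccbcbacaaa"
Scanning each position:
  Position 0: "cc" => no
  Position 1: "cc" => no
  Position 2: "cb" => no
  Position 3: "bc" => no
  Position 4: "cb" => no
  Position 5: "ba" => no
  Position 6: "ac" => no
  Position 7: "ca" => no
  Position 8: "aa" => no
  Position 9: "aa" => no
Total occurrences: 0

0


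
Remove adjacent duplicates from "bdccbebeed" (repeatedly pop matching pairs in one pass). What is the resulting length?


Input: bdccbebeed
Stack-based adjacent duplicate removal:
  Read 'b': push. Stack: b
  Read 'd': push. Stack: bd
  Read 'c': push. Stack: bdc
  Read 'c': matches stack top 'c' => pop. Stack: bd
  Read 'b': push. Stack: bdb
  Read 'e': push. Stack: bdbe
  Read 'b': push. Stack: bdbeb
  Read 'e': push. Stack: bdbebe
  Read 'e': matches stack top 'e' => pop. Stack: bdbeb
  Read 'd': push. Stack: bdbebd
Final stack: "bdbebd" (length 6)

6


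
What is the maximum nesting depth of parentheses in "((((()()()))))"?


Input: "((((()()()))))"
Tracking depth:
  Position 0 '(': depth becomes 1
  Position 1 '(': depth becomes 2
  Position 2 '(': depth becomes 3
  Position 3 '(': depth becomes 4
  Position 4 '(': depth becomes 5
  Position 5 ')': depth becomes 4
  Position 6 '(': depth becomes 5
  Position 7 ')': depth becomes 4
  Position 8 '(': depth becomes 5
  Position 9 ')': depth becomes 4
  Position 10 ')': depth becomes 3
  Position 11 ')': depth becomes 2
  Position 12 ')': depth becomes 1
  Position 13 ')': depth becomes 0
Maximum depth reached: 5

5


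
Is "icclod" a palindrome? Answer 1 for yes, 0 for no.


Input: icclod
Reversed: dolcci
  Compare pos 0 ('i') with pos 5 ('d'): MISMATCH
  Compare pos 1 ('c') with pos 4 ('o'): MISMATCH
  Compare pos 2 ('c') with pos 3 ('l'): MISMATCH
Result: not a palindrome

0


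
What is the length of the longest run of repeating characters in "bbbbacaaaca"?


Input: "bbbbacaaaca"
Scanning for longest run:
  Position 1 ('b'): continues run of 'b', length=2
  Position 2 ('b'): continues run of 'b', length=3
  Position 3 ('b'): continues run of 'b', length=4
  Position 4 ('a'): new char, reset run to 1
  Position 5 ('c'): new char, reset run to 1
  Position 6 ('a'): new char, reset run to 1
  Position 7 ('a'): continues run of 'a', length=2
  Position 8 ('a'): continues run of 'a', length=3
  Position 9 ('c'): new char, reset run to 1
  Position 10 ('a'): new char, reset run to 1
Longest run: 'b' with length 4

4


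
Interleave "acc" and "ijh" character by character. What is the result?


Interleaving "acc" and "ijh":
  Position 0: 'a' from first, 'i' from second => "ai"
  Position 1: 'c' from first, 'j' from second => "cj"
  Position 2: 'c' from first, 'h' from second => "ch"
Result: aicjch

aicjch


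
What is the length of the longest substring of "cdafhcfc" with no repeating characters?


Input: "cdafhcfc"
Sliding window (track last position of each char):
  Position 0 ('c'): window [0,0] length 1 -- new best
  Position 1 ('d'): window [0,1] length 2 -- new best
  Position 2 ('a'): window [0,2] length 3 -- new best
  Position 3 ('f'): window [0,3] length 4 -- new best
  Position 4 ('h'): window [0,4] length 5 -- new best
  Position 5 ('c'): repeat (last at 0), move window start to 1
  Position 5 ('c'): window [1,5] length 5
  Position 6 ('f'): repeat (last at 3), move window start to 4
  Position 6 ('f'): window [4,6] length 3
  Position 7 ('c'): repeat (last at 5), move window start to 6
  Position 7 ('c'): window [6,7] length 2
Longest substring with no repeats: "cdafh" with length 5

5


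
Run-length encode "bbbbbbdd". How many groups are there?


Input: bbbbbbdd
Scanning for consecutive runs:
  Group 1: 'b' x 6 (positions 0-5)
  Group 2: 'd' x 2 (positions 6-7)
Total groups: 2

2


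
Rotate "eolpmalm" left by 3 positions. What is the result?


Input: "eolpmalm", rotate left by 3
First 3 characters: "eol"
Remaining characters: "pmalm"
Concatenate remaining + first: "pmalm" + "eol" = "pmalmeol"

pmalmeol


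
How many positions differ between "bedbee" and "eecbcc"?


Comparing "bedbee" and "eecbcc" position by position:
  Position 0: 'b' vs 'e' => DIFFER
  Position 1: 'e' vs 'e' => same
  Position 2: 'd' vs 'c' => DIFFER
  Position 3: 'b' vs 'b' => same
  Position 4: 'e' vs 'c' => DIFFER
  Position 5: 'e' vs 'c' => DIFFER
Positions that differ: 4

4


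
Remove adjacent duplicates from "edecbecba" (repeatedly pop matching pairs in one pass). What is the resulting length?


Input: edecbecba
Stack-based adjacent duplicate removal:
  Read 'e': push. Stack: e
  Read 'd': push. Stack: ed
  Read 'e': push. Stack: ede
  Read 'c': push. Stack: edec
  Read 'b': push. Stack: edecb
  Read 'e': push. Stack: edecbe
  Read 'c': push. Stack: edecbec
  Read 'b': push. Stack: edecbecb
  Read 'a': push. Stack: edecbecba
Final stack: "edecbecba" (length 9)

9


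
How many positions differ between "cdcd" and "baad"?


Comparing "cdcd" and "baad" position by position:
  Position 0: 'c' vs 'b' => DIFFER
  Position 1: 'd' vs 'a' => DIFFER
  Position 2: 'c' vs 'a' => DIFFER
  Position 3: 'd' vs 'd' => same
Positions that differ: 3

3


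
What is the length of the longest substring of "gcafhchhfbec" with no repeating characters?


Input: "gcafhchhfbec"
Sliding window (track last position of each char):
  Position 0 ('g'): window [0,0] length 1 -- new best
  Position 1 ('c'): window [0,1] length 2 -- new best
  Position 2 ('a'): window [0,2] length 3 -- new best
  Position 3 ('f'): window [0,3] length 4 -- new best
  Position 4 ('h'): window [0,4] length 5 -- new best
  Position 5 ('c'): repeat (last at 1), move window start to 2
  Position 5 ('c'): window [2,5] length 4
  Position 6 ('h'): repeat (last at 4), move window start to 5
  Position 6 ('h'): window [5,6] length 2
  Position 7 ('h'): repeat (last at 6), move window start to 7
  Position 7 ('h'): window [7,7] length 1
  Position 8 ('f'): window [7,8] length 2
  Position 9 ('b'): window [7,9] length 3
  Position 10 ('e'): window [7,10] length 4
  Position 11 ('c'): window [7,11] length 5
Longest substring with no repeats: "gcafh" with length 5

5


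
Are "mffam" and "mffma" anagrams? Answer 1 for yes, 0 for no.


Strings: "mffam", "mffma"
Sorted first:  affmm
Sorted second: affmm
Sorted forms match => anagrams

1


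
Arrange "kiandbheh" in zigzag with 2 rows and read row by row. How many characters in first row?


Zigzag "kiandbheh" into 2 rows:
Placing characters:
  'k' => row 0
  'i' => row 1
  'a' => row 0
  'n' => row 1
  'd' => row 0
  'b' => row 1
  'h' => row 0
  'e' => row 1
  'h' => row 0
Rows:
  Row 0: "kadhh"
  Row 1: "inbe"
First row length: 5

5


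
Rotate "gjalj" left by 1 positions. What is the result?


Input: "gjalj", rotate left by 1
First 1 characters: "g"
Remaining characters: "jalj"
Concatenate remaining + first: "jalj" + "g" = "jaljg"

jaljg


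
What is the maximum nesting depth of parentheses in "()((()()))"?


Input: "()((()()))"
Tracking depth:
  Position 0 '(': depth becomes 1
  Position 1 ')': depth becomes 0
  Position 2 '(': depth becomes 1
  Position 3 '(': depth becomes 2
  Position 4 '(': depth becomes 3
  Position 5 ')': depth becomes 2
  Position 6 '(': depth becomes 3
  Position 7 ')': depth becomes 2
  Position 8 ')': depth becomes 1
  Position 9 ')': depth becomes 0
Maximum depth reached: 3

3


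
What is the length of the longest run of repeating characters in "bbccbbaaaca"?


Input: "bbccbbaaaca"
Scanning for longest run:
  Position 1 ('b'): continues run of 'b', length=2
  Position 2 ('c'): new char, reset run to 1
  Position 3 ('c'): continues run of 'c', length=2
  Position 4 ('b'): new char, reset run to 1
  Position 5 ('b'): continues run of 'b', length=2
  Position 6 ('a'): new char, reset run to 1
  Position 7 ('a'): continues run of 'a', length=2
  Position 8 ('a'): continues run of 'a', length=3
  Position 9 ('c'): new char, reset run to 1
  Position 10 ('a'): new char, reset run to 1
Longest run: 'a' with length 3

3
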